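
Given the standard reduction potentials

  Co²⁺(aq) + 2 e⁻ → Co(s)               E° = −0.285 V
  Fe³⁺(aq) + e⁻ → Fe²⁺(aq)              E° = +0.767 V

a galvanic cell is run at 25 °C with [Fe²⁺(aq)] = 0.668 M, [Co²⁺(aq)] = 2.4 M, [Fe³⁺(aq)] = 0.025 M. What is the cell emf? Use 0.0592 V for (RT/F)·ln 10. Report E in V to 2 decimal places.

+0.96 V

The Fe³⁺/Fe²⁺ couple has the more positive E°, so it is the cathode; Co²⁺/Co is the anode.
E°cell = +0.767 − (−0.285) = +1.052 V, with n = 2 electrons transferred.
For the overall reaction 2 Fe³⁺(aq) + Co(s) → 2 Fe²⁺(aq) + Co²⁺(aq), Q = ([Fe²⁺(aq)]^2·[Co²⁺(aq)]) / [Fe³⁺(aq)]^2 = 1.71×10^3, giving log Q = 3.234.
By the Nernst equation, E = +1.052 − (0.0592/2)·(3.234) = +0.96 V.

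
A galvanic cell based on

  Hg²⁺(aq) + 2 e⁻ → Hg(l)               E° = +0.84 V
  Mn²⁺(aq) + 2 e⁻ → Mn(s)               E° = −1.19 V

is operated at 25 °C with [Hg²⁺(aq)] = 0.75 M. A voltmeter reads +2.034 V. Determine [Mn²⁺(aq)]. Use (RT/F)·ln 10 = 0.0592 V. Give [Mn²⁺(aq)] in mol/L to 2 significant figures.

0.55 M

The Hg²⁺/Hg couple has the larger reduction potential, so it is the cathode: E°cell = +0.84 − (−1.19) = +2.03 V and n = 2.
Since E = E° − (0.0592/n)·log Q, log Q = n(E° − E)/0.0592 = −0.135.
For Hg²⁺(aq) + Mn(s) → Hg(l) + Mn²⁺(aq), the reaction quotient is Q = [Mn²⁺(aq)] / [Hg²⁺(aq)].
Solving for the unknown gives log [Mn²⁺(aq)] = −0.260, so [Mn²⁺(aq)] ≈ 0.55 M.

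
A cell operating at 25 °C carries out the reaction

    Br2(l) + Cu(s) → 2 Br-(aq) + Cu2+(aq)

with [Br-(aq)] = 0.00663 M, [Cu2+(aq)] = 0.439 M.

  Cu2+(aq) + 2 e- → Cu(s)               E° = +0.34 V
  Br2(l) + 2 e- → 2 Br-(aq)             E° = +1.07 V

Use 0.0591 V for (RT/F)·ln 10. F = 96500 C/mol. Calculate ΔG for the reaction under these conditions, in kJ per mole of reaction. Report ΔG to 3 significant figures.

With Br₂/Br⁻ reduced at the cathode, E°cell = +1.07 − (+0.34) = +0.73 V and n = 2.
Here Q = [Br-(aq)]^2·[Cu2+(aq)] = 1.93×10^−5 (log Q = −4.715), giving E = +0.73 − (0.0591/2)·(−4.715) = +0.8693 V.
ΔG = −nFE = −(2)(96500)(+0.8693) J/mol = −168 kJ/mol.

−168 kJ/mol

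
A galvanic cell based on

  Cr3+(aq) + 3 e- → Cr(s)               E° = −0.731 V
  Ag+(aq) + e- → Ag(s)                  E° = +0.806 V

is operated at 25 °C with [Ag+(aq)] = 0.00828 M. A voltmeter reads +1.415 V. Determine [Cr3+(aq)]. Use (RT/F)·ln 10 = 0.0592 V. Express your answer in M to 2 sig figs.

Ag⁺/Ag is the cathode (higher E°); E°cell = +0.806 − (−0.731) = +1.537 V with n = 3.
Rearranging E = E° − (0.0592/n)·log Q gives log Q = 3(+1.537 − (+1.415))/0.0592 = 6.182.
The balanced reaction is 3 Ag+(aq) + Cr(s) → 3 Ag(s) + Cr3+(aq), so Q = [Cr3+(aq)] / [Ag+(aq)]^3.
Isolating [Cr3+(aq)] in Q = 10^{6.182} yields log [Cr3+(aq)] = −0.064, i.e. 0.86 M.

0.86 M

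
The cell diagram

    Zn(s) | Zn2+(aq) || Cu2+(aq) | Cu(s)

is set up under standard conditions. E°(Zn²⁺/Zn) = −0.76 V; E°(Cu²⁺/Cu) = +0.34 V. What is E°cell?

+1.10 V

By convention the left-hand electrode in cell notation is the anode (oxidation) and the right-hand electrode is the cathode (reduction).
E°cell = E°(right) − E°(left) = +0.34 − (−0.76) = +1.10 V.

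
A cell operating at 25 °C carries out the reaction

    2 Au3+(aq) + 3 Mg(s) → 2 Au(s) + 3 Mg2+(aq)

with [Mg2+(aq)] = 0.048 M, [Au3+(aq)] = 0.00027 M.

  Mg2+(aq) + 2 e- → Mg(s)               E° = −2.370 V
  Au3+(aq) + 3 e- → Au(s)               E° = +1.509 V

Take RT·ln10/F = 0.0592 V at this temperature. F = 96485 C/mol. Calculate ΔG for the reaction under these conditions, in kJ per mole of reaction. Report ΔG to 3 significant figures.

The standard cell potential is +1.509 − (−2.370) = +3.879 V, with n = 6 electrons in the balanced equation.
Here Q = [Mg2+(aq)]^3 / [Au3+(aq)]^2 = 1.52×10^3 (log Q = 3.181), giving E = +3.879 − (0.0592/6)·(3.181) = +3.8476 V.
Finally ΔG = −nFE = −(6)(96485 C/mol)(+3.8476 V) = −2230 kJ/mol.

−2230 kJ/mol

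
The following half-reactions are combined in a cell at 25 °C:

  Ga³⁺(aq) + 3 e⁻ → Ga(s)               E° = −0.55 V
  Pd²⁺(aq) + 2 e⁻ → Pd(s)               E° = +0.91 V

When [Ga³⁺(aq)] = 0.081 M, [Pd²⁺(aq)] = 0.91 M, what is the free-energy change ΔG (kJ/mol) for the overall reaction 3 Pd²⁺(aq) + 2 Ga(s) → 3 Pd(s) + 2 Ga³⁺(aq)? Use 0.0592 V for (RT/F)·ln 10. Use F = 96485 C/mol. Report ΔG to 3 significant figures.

The standard cell potential is +0.91 − (−0.55) = +1.46 V, with n = 6 electrons in the balanced equation.
The reaction quotient is [Ga³⁺(aq)]^2 / [Pd²⁺(aq)]^3 = 0.00871; by Nernst, E = +1.46 − (0.0592/6)(−2.060) = +1.4803 V.
Then ΔG = −nFE = −6 × 96485 × +1.4803 J/mol = −857 kJ/mol.

−857 kJ/mol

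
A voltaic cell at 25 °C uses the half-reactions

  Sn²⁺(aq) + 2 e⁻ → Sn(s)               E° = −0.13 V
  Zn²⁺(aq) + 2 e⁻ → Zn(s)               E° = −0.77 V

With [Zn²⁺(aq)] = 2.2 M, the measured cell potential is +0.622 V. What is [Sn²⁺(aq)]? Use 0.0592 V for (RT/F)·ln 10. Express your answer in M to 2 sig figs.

0.54 M

The Sn²⁺/Sn couple has the larger reduction potential, so it is the cathode: E°cell = −0.13 − (−0.77) = +0.64 V and n = 2.
Since E = E° − (0.0592/n)·log Q, log Q = n(E° − E)/0.0592 = 0.608.
Balancing electrons gives Sn²⁺(aq) + Zn(s) → Sn(s) + Zn²⁺(aq); thus Q = [Zn²⁺(aq)] / [Sn²⁺(aq)].
Substituting the known concentrations and solving, log [Sn²⁺(aq)] = −0.266 and [Sn²⁺(aq)] = 0.54 M.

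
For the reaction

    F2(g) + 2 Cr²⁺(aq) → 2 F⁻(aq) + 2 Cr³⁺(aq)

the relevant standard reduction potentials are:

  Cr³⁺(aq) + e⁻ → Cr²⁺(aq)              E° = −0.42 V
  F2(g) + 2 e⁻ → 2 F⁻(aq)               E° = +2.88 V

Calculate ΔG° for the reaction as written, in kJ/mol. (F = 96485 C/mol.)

In the reaction as written F2(g) is reduced, so the F₂/F⁻ couple is the cathode and Cr³⁺/Cr²⁺ is the anode.
E°cell = +2.88 − (−0.42) = +3.30 V; balancing electrons gives n = 2.
ΔG° = −nFE°cell = −(2)(96485)(+3.30) J/mol = −637 kJ/mol.

−637 kJ/mol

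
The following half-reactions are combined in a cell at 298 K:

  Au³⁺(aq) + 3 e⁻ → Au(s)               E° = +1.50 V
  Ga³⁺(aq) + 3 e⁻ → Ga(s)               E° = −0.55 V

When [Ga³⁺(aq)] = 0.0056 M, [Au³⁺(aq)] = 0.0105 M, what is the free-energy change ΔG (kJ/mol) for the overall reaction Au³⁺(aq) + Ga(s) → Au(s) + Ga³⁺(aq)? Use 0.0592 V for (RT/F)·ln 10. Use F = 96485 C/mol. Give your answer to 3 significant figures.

With Au³⁺/Au reduced at the cathode, E°cell = +1.50 − (−0.55) = +2.05 V and n = 3.
Q = [Ga³⁺(aq)] / [Au³⁺(aq)] = 0.533, so log Q = −0.273 and E = +2.05 − (0.0592/3)(−0.273) = +2.0554 V.
Finally ΔG = −nFE = −(3)(96485 C/mol)(+2.0554 V) = −595 kJ/mol.

−595 kJ/mol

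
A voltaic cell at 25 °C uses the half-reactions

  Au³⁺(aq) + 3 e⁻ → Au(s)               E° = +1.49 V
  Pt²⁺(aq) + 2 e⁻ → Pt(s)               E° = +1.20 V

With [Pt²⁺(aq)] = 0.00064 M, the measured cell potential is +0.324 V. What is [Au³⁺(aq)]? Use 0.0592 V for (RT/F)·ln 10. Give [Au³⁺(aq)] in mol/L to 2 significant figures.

0.00086 M

Au³⁺/Au is the cathode (higher E°); E°cell = +1.49 − (+1.20) = +0.29 V with n = 6.
Since E = E° − (0.0592/n)·log Q, log Q = n(E° − E)/0.0592 = −3.446.
Balancing electrons gives 2 Au³⁺(aq) + 3 Pt(s) → 2 Au(s) + 3 Pt²⁺(aq); thus Q = [Pt²⁺(aq)]^3 / [Au³⁺(aq)]^2.
Substituting the known concentrations and solving, log [Au³⁺(aq)] = −3.068 and [Au³⁺(aq)] = 0.00086 M.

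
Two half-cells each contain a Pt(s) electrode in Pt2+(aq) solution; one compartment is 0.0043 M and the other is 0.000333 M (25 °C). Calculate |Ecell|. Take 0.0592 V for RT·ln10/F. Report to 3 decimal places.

For a concentration cell E°cell = 0, since both electrodes use the same couple.
The compartment with the higher Pt2+(aq) concentration (0.0043 M) acts as the cathode; ions are reduced there and produced at the dilute (0.000333 M) anode.
With n = 2, Ecell = −(0.0592/2)·log([dilute]/[conc]) = −(0.0592/2)·log(0.000333/0.0043) = +0.033 V.

0.033 V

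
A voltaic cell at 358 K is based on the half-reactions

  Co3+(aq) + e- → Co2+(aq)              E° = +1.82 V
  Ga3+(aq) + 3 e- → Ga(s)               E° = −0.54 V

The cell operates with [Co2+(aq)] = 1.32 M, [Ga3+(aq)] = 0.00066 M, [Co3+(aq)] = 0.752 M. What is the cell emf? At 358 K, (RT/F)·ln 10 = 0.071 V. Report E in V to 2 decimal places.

Co³⁺/Co²⁺ is reduced (cathode, E° = +1.82 V) and Ga³⁺/Ga is oxidized (anode).
E°cell = E°cat − E°an = +1.82 − (−0.54) = +2.36 V; n = 3.
For the overall reaction 3 Co3+(aq) + Ga(s) → 3 Co2+(aq) + Ga3+(aq), Q = ([Co2+(aq)]^3·[Ga3+(aq)]) / [Co3+(aq)]^3 = 0.00357, giving log Q = −2.447.
By the Nernst equation, E = +2.36 − (0.071/3)·(−2.447) = +2.42 V.

+2.42 V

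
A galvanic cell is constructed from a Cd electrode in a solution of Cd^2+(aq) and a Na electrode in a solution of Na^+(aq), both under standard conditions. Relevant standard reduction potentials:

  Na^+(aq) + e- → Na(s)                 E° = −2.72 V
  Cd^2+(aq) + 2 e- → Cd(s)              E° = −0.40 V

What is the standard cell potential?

+2.32 V

The Cd²⁺/Cd couple has the higher E°, so Cd ion is reduced (cathode) and Na is oxidized (anode).
E°cell = E°(cathode) − E°(anode) = −0.40 − (−2.72) = +2.32 V.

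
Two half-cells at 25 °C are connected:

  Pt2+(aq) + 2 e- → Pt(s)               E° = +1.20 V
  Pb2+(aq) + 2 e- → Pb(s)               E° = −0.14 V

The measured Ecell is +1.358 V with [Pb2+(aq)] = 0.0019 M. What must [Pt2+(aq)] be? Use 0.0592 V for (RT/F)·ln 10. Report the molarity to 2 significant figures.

0.0077 M

Pt²⁺/Pt is the cathode (higher E°); E°cell = +1.20 − (−0.14) = +1.34 V with n = 2.
Rearranging E = E° − (0.0592/n)·log Q gives log Q = 2(+1.34 − (+1.358))/0.0592 = −0.608.
The balanced reaction is Pt2+(aq) + Pb(s) → Pt(s) + Pb2+(aq), so Q = [Pb2+(aq)] / [Pt2+(aq)].
Substituting the known concentrations and solving, log [Pt2+(aq)] = −2.113 and [Pt2+(aq)] = 0.0077 M.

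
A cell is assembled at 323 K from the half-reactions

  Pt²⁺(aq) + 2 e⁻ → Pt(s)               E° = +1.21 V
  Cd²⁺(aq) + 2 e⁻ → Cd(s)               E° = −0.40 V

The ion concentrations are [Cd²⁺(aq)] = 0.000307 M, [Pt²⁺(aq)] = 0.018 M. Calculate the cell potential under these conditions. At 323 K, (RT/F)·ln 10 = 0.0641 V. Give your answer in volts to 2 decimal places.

+1.67 V

The Pt²⁺/Pt couple has the more positive E°, so it is the cathode; Cd²⁺/Cd is the anode.
E°cell = E°cat − E°an = +1.21 − (−0.40) = +1.61 V; n = 2.
For the overall reaction Pt²⁺(aq) + Cd(s) → Pt(s) + Cd²⁺(aq), Q = [Cd²⁺(aq)] / [Pt²⁺(aq)] = 0.0171, giving log Q = −1.768.
Applying E = E° − (RT ln10/nF)·log Q gives +1.61 − (0.0641/2)(−1.768) = +1.67 V.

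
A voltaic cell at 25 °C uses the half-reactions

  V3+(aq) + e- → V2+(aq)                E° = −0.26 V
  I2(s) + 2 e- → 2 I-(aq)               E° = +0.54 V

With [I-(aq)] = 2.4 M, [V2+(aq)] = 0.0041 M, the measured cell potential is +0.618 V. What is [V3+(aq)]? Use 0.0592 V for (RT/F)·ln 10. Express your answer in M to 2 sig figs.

2.0 M

I₂/I⁻ is the cathode (higher E°); E°cell = +0.54 − (−0.26) = +0.80 V with n = 2.
Rearranging E = E° − (0.0592/n)·log Q gives log Q = 2(+0.80 − (+0.618))/0.0592 = 6.149.
Balancing electrons gives I2(s) + 2 V2+(aq) → 2 I-(aq) + 2 V3+(aq); thus Q = ([I-(aq)]^2·[V3+(aq)]^2) / [V2+(aq)]^2.
Solving for the unknown gives log [V3+(aq)] = 0.307, so [V3+(aq)] ≈ 2.0 M.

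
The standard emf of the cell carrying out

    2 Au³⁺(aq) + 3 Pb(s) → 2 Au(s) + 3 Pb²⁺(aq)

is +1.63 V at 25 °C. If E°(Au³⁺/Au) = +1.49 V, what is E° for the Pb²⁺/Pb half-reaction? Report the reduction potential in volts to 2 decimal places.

−0.14 V

In the reaction as written the Au³⁺/Au couple is reduced (cathode) and Pb²⁺/Pb is oxidized (anode), so E°cell = E°(Au³⁺/Au) − E°(Pb²⁺/Pb).
E°(Pb²⁺/Pb) = E°(cathode) − E°cell = +1.49 − (+1.63) = −0.14 V.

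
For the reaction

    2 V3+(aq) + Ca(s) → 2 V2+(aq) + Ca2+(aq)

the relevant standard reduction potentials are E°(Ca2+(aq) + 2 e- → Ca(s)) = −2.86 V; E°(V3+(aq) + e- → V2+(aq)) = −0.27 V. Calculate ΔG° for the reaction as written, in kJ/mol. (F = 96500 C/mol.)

−500 kJ/mol

In the reaction as written V3+(aq) is reduced, so the V³⁺/V²⁺ couple is the cathode and Ca²⁺/Ca is the anode.
E°cell = −0.27 − (−2.86) = +2.59 V; balancing electrons gives n = 2.
ΔG° = −nFE°cell = −(2)(96500)(+2.59) J/mol = −500 kJ/mol.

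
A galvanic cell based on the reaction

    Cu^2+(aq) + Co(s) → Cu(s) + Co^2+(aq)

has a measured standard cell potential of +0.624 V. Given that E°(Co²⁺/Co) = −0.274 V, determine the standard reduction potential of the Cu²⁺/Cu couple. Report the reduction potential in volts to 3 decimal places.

In the reaction as written the Cu²⁺/Cu couple is reduced (cathode) and Co²⁺/Co is oxidized (anode), so E°cell = E°(Cu²⁺/Cu) − E°(Co²⁺/Co).
E°(Cu²⁺/Cu) = E°cell + E°(anode) = +0.624 + (−0.274) = +0.350 V.

+0.350 V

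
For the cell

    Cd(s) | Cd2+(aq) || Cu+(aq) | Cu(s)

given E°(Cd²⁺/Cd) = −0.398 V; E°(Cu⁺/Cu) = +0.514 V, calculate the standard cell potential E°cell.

By convention the left-hand electrode in cell notation is the anode (oxidation) and the right-hand electrode is the cathode (reduction).
E°cell = E°(right) − E°(left) = +0.514 − (−0.398) = +0.912 V.

+0.912 V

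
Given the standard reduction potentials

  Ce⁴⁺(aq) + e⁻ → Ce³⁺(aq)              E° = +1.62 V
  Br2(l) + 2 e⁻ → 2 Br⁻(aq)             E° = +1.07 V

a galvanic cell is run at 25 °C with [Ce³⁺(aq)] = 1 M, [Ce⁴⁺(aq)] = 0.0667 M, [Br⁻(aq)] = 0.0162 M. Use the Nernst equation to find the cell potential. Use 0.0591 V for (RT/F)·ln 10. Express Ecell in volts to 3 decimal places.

+0.375 V

The Ce⁴⁺/Ce³⁺ couple has the more positive E°, so it is the cathode; Br₂/Br⁻ is the anode.
E°cell = +1.62 − (+1.07) = +0.55 V, with n = 2 electrons transferred.
For the overall reaction 2 Ce⁴⁺(aq) + 2 Br⁻(aq) → 2 Ce³⁺(aq) + Br2(l), Q = [Ce³⁺(aq)]^2 / ([Ce⁴⁺(aq)]^2·[Br⁻(aq)]^2) = 8.56×10^5, giving log Q = 5.933.
Applying E = E° − (RT ln10/nF)·log Q gives +0.55 − (0.0591/2)(5.933) = +0.375 V.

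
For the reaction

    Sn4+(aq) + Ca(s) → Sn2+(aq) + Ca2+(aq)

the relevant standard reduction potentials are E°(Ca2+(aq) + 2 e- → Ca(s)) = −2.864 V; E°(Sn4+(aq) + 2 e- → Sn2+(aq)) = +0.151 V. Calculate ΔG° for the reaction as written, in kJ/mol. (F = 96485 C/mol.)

In the reaction as written Sn4+(aq) is reduced, so the Sn⁴⁺/Sn²⁺ couple is the cathode and Ca²⁺/Ca is the anode.
E°cell = +0.151 − (−2.864) = +3.015 V; balancing electrons gives n = 2.
ΔG° = −nFE°cell = −(2)(96485)(+3.015) J/mol = −582 kJ/mol.

−582 kJ/mol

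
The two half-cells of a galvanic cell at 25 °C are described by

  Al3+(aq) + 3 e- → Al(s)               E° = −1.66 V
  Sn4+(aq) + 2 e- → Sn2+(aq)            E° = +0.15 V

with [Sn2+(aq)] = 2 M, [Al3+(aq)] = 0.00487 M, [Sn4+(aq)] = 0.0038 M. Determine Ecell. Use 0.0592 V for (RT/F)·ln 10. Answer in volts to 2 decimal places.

Since E°(Sn⁴⁺/Sn²⁺) > E°(Al³⁺/Al), Sn⁴⁺/Sn²⁺ serves as the cathode.
E°cell = +0.15 − (−1.66) = +1.81 V, with n = 6 electrons transferred.
Balancing gives 3 Sn4+(aq) + 2 Al(s) → 3 Sn2+(aq) + 2 Al3+(aq); hence Q = ([Sn2+(aq)]^3·[Al3+(aq)]^2) / [Sn4+(aq)]^3 = 3.46×10^3 (log Q = 3.539).
Applying E = E° − (RT ln10/nF)·log Q gives +1.81 − (0.0592/6)(3.539) = +1.78 V.

+1.78 V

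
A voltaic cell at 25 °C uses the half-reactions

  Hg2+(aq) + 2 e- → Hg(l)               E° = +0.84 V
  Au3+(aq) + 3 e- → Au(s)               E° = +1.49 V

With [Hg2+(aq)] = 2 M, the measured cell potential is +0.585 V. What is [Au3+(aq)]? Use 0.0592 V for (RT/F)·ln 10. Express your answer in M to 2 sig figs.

With Au³⁺/Au at the cathode and Hg²⁺/Hg at the anode, E°cell = +1.49 − (+0.84) = +0.65 V (n = 6).
Rearranging E = E° − (0.0592/n)·log Q gives log Q = 6(+0.65 − (+0.585))/0.0592 = 6.588.
For 2 Au3+(aq) + 3 Hg(l) → 2 Au(s) + 3 Hg2+(aq), the reaction quotient is Q = [Hg2+(aq)]^3 / [Au3+(aq)]^2.
Isolating [Au3+(aq)] in Q = 10^{6.588} yields log [Au3+(aq)] = −2.842, i.e. 0.0014 M.

0.0014 M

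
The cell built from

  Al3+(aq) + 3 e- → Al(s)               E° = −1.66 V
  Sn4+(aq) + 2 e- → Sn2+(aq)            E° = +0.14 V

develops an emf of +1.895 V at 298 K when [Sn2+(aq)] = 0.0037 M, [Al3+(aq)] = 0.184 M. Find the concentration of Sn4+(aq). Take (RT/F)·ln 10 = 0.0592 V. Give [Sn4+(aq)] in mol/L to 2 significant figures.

1.9 M

With Sn⁴⁺/Sn²⁺ at the cathode and Al³⁺/Al at the anode, E°cell = +0.14 − (−1.66) = +1.80 V (n = 6).
From the Nernst equation, log Q = n(E° − E)/0.0592 = 6·(+1.80 − (+1.895))/0.0592 = −9.628.
Balancing electrons gives 3 Sn4+(aq) + 2 Al(s) → 3 Sn2+(aq) + 2 Al3+(aq); thus Q = ([Sn2+(aq)]^3·[Al3+(aq)]^2) / [Sn4+(aq)]^3.
Substituting the known concentrations and solving, log [Sn4+(aq)] = 0.287 and [Sn4+(aq)] = 1.9 M.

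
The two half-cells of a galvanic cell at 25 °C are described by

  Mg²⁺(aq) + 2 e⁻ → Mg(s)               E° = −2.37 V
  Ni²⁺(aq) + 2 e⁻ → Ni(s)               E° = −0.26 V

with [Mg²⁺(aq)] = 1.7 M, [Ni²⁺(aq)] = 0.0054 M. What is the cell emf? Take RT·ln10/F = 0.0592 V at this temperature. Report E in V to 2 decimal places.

Since E°(Ni²⁺/Ni) > E°(Mg²⁺/Mg), Ni²⁺/Ni serves as the cathode.
The standard potential is −0.26 − (−2.37) = +2.11 V and the balanced reaction transfers n = 2 electrons.
For the overall reaction Ni²⁺(aq) + Mg(s) → Ni(s) + Mg²⁺(aq), Q = [Mg²⁺(aq)] / [Ni²⁺(aq)] = 315, giving log Q = 2.498.
E = E° − (0.0592/n)·log Q = +2.11 − (0.0592/2)(2.498) = +2.04 V.

+2.04 V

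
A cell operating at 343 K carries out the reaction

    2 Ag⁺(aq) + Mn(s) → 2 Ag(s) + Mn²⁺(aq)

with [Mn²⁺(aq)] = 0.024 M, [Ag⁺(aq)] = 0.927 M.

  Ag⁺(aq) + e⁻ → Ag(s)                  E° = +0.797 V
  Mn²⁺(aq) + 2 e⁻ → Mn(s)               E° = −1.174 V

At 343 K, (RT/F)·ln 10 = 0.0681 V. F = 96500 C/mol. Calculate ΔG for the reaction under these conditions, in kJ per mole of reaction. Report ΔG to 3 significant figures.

With Ag⁺/Ag reduced at the cathode, E°cell = +0.797 − (−1.174) = +1.971 V and n = 2.
Here Q = [Mn²⁺(aq)] / [Ag⁺(aq)]^2 = 0.0279 (log Q = −1.554), giving E = +1.971 − (0.0681/2)·(−1.554) = +2.0239 V.
Finally ΔG = −nFE = −(2)(96500 C/mol)(+2.0239 V) = −391 kJ/mol.

−391 kJ/mol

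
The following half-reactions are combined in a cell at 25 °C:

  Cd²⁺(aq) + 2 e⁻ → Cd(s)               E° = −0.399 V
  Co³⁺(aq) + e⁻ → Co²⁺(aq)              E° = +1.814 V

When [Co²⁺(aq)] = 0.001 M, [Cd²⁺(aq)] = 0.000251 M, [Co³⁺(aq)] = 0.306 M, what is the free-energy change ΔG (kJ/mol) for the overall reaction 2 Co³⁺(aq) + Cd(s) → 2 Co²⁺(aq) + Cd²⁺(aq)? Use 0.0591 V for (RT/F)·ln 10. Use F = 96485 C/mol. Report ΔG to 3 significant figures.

−476 kJ/mol

With Co³⁺/Co²⁺ reduced at the cathode, E°cell = +1.814 − (−0.399) = +2.213 V and n = 2.
Q = ([Co²⁺(aq)]^2·[Cd²⁺(aq)]) / [Co³⁺(aq)]^2 = 2.68×10^−9, so log Q = −8.572 and E = +2.213 − (0.0591/2)(−8.572) = +2.4663 V.
Then ΔG = −nFE = −2 × 96485 × +2.4663 J/mol = −476 kJ/mol.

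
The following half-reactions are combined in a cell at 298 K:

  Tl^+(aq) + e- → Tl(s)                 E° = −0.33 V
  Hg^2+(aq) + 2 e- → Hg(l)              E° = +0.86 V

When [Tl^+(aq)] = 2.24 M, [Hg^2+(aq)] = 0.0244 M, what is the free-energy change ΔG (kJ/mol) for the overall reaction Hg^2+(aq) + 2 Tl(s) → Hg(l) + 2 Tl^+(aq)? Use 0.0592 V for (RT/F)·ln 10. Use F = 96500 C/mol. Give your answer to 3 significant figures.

−216 kJ/mol

With Hg²⁺/Hg reduced at the cathode, E°cell = +0.86 − (−0.33) = +1.19 V and n = 2.
The reaction quotient is [Tl^+(aq)]^2 / [Hg^2+(aq)] = 206; by Nernst, E = +1.19 − (0.0592/2)(2.313) = +1.1215 V.
Finally ΔG = −nFE = −(2)(96500 C/mol)(+1.1215 V) = −216 kJ/mol.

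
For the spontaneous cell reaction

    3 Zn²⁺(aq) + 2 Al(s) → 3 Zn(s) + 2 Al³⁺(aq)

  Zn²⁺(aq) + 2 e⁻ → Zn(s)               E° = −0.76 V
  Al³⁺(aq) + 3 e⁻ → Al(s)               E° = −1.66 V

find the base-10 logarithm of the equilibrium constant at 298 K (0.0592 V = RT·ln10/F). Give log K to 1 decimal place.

log K = 91.2

The Zn²⁺/Zn couple is reduced (cathode); E°cell = −0.76 − (−1.66) = +0.90 V with n = 6.
At equilibrium E = 0, so log K = nE°cell / 0.0592 = (6)(+0.90) / 0.0592 = 91.2.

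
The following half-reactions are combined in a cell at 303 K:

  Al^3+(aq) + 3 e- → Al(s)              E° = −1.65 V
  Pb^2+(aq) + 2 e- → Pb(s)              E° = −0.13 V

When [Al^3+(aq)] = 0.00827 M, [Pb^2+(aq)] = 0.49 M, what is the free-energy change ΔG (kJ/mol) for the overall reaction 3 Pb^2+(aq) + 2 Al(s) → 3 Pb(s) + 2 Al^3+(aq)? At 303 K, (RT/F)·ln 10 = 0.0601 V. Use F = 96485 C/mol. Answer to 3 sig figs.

−899 kJ/mol

The standard cell potential is −0.13 − (−1.65) = +1.52 V, with n = 6 electrons in the balanced equation.
The reaction quotient is [Al^3+(aq)]^2 / [Pb^2+(aq)]^3 = 0.000581; by Nernst, E = +1.52 − (0.0601/6)(−3.236) = +1.5524 V.
ΔG = −nFE = −(6)(96485)(+1.5524) J/mol = −899 kJ/mol.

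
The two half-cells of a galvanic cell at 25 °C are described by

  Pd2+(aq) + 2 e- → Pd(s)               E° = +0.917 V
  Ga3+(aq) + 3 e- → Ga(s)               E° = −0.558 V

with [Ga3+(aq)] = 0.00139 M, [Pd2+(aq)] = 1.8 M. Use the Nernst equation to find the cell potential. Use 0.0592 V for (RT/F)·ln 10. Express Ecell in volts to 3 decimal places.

+1.539 V

Pd²⁺/Pd is reduced (cathode, E° = +0.917 V) and Ga³⁺/Ga is oxidized (anode).
E°cell = E°cat − E°an = +0.917 − (−0.558) = +1.475 V; n = 6.
The balanced reaction is 3 Pd2+(aq) + 2 Ga(s) → 3 Pd(s) + 2 Ga3+(aq), so Q = [Ga3+(aq)]^2 / [Pd2+(aq)]^3 = 3.31×10^−7 and log Q = −6.480.
Applying E = E° − (RT ln10/nF)·log Q gives +1.475 − (0.0592/6)(−6.480) = +1.539 V.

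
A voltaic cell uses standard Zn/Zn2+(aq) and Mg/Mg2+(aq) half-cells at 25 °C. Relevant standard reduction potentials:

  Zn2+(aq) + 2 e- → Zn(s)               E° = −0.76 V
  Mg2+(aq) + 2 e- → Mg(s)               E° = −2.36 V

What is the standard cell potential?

+1.60 V

Of the two couples in this cell, the one with the more positive reduction potential is reduced at the cathode: here that is Zn²⁺/Zn (−0.76 V); Mg²⁺/Mg (−2.36 V) is the anode.
E°cell = E°(cathode) − E°(anode) = −0.76 − (−2.36) = +1.60 V.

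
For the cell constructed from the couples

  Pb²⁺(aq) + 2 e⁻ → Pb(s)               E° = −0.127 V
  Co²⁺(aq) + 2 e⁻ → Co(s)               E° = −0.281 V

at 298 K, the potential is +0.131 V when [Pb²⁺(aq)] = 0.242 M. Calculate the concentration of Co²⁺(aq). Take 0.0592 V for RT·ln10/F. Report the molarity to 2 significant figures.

With Pb²⁺/Pb at the cathode and Co²⁺/Co at the anode, E°cell = −0.127 − (−0.281) = +0.154 V (n = 2).
From the Nernst equation, log Q = n(E° − E)/0.0592 = 2·(+0.154 − (+0.131))/0.0592 = 0.777.
Balancing electrons gives Pb²⁺(aq) + Co(s) → Pb(s) + Co²⁺(aq); thus Q = [Co²⁺(aq)] / [Pb²⁺(aq)].
Substituting the known concentrations and solving, log [Co²⁺(aq)] = 0.161 and [Co²⁺(aq)] = 1.4 M.

1.4 M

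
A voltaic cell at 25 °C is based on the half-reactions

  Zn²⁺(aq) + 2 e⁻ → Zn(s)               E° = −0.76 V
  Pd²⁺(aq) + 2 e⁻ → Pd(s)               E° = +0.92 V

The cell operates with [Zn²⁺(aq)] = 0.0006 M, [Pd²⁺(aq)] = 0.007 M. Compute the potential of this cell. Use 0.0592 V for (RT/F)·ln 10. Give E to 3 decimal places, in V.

+1.712 V

The Pd²⁺/Pd couple has the more positive E°, so it is the cathode; Zn²⁺/Zn is the anode.
E°cell = +0.92 − (−0.76) = +1.68 V, with n = 2 electrons transferred.
The balanced reaction is Pd²⁺(aq) + Zn(s) → Pd(s) + Zn²⁺(aq), so Q = [Zn²⁺(aq)] / [Pd²⁺(aq)] = 0.0857 and log Q = −1.067.
By the Nernst equation, E = +1.68 − (0.0592/2)·(−1.067) = +1.712 V.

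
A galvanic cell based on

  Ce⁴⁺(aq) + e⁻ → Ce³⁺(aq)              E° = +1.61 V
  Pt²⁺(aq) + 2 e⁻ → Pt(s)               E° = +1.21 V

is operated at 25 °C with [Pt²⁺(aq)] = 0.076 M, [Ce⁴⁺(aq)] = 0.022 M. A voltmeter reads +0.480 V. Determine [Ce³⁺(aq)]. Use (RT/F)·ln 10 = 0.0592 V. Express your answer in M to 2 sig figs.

Ce⁴⁺/Ce³⁺ is the cathode (higher E°); E°cell = +1.61 − (+1.21) = +0.40 V with n = 2.
Rearranging E = E° − (0.0592/n)·log Q gives log Q = 2(+0.40 − (+0.480))/0.0592 = −2.703.
The balanced reaction is 2 Ce⁴⁺(aq) + Pt(s) → 2 Ce³⁺(aq) + Pt²⁺(aq), so Q = ([Ce³⁺(aq)]^2·[Pt²⁺(aq)]) / [Ce⁴⁺(aq)]^2.
Solving for the unknown gives log [Ce³⁺(aq)] = −2.449, so [Ce³⁺(aq)] ≈ 0.0036 M.

0.0036 M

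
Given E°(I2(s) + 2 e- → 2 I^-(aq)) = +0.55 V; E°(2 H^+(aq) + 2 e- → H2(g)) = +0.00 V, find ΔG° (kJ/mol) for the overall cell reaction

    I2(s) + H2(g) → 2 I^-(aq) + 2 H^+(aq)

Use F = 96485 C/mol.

In the reaction as written I2(s) is reduced, so the I₂/I⁻ couple is the cathode and 2H⁺/H₂ is the anode.
E°cell = +0.55 − (+0.00) = +0.55 V; balancing electrons gives n = 2.
ΔG° = −nFE°cell = −(2)(96485)(+0.55) J/mol = −106 kJ/mol.

−106 kJ/mol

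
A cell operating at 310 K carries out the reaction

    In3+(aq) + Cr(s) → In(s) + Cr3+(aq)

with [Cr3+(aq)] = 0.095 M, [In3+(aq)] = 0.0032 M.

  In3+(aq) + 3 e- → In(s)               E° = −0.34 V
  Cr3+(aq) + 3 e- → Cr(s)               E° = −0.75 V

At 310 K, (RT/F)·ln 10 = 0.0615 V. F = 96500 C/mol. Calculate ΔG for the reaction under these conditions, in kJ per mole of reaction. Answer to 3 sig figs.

With In³⁺/In reduced at the cathode, E°cell = −0.34 − (−0.75) = +0.41 V and n = 3.
Here Q = [Cr3+(aq)] / [In3+(aq)] = 29.7 (log Q = 1.473), giving E = +0.41 − (0.0615/3)·(1.473) = +0.3798 V.
ΔG = −nFE = −(3)(96500)(+0.3798) J/mol = −110 kJ/mol.

−110 kJ/mol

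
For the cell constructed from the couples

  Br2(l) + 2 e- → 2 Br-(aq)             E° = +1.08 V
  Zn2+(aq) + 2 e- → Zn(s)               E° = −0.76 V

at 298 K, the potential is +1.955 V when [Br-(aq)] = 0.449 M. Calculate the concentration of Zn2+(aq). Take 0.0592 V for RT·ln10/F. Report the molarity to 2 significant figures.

0.00065 M

The Br₂/Br⁻ couple has the larger reduction potential, so it is the cathode: E°cell = +1.08 − (−0.76) = +1.84 V and n = 2.
From the Nernst equation, log Q = n(E° − E)/0.0592 = 2·(+1.84 − (+1.955))/0.0592 = −3.885.
For Br2(l) + Zn(s) → 2 Br-(aq) + Zn2+(aq), the reaction quotient is Q = [Br-(aq)]^2·[Zn2+(aq)].
Isolating [Zn2+(aq)] in Q = 10^{−3.885} yields log [Zn2+(aq)] = −3.189, i.e. 0.00065 M.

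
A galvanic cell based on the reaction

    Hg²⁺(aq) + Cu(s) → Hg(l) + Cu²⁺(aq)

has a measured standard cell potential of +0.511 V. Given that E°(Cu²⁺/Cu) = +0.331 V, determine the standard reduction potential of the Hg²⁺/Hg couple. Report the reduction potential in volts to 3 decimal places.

In the reaction as written the Hg²⁺/Hg couple is reduced (cathode) and Cu²⁺/Cu is oxidized (anode), so E°cell = E°(Hg²⁺/Hg) − E°(Cu²⁺/Cu).
E°(Hg²⁺/Hg) = E°cell + E°(anode) = +0.511 + (+0.331) = +0.842 V.

+0.842 V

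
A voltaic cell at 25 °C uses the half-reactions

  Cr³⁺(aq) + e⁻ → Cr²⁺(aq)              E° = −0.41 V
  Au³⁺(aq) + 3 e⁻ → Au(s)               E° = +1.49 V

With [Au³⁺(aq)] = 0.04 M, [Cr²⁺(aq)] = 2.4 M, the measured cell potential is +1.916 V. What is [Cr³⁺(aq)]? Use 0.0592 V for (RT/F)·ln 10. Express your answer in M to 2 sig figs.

0.44 M

Au³⁺/Au is the cathode (higher E°); E°cell = +1.49 − (−0.41) = +1.90 V with n = 3.
Since E = E° − (0.0592/n)·log Q, log Q = n(E° − E)/0.0592 = −0.811.
The balanced reaction is Au³⁺(aq) + 3 Cr²⁺(aq) → Au(s) + 3 Cr³⁺(aq), so Q = [Cr³⁺(aq)]^3 / ([Au³⁺(aq)]·[Cr²⁺(aq)]^3).
Solving for the unknown gives log [Cr³⁺(aq)] = −0.356, so [Cr³⁺(aq)] ≈ 0.44 M.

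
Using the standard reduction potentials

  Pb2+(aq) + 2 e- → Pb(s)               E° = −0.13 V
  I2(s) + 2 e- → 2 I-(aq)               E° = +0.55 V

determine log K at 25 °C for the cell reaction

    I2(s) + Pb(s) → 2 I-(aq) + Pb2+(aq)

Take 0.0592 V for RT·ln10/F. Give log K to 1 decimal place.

The I₂/I⁻ couple is reduced (cathode); E°cell = +0.55 − (−0.13) = +0.68 V with n = 2.
At equilibrium E = 0, so log K = nE°cell / 0.0592 = (2)(+0.68) / 0.0592 = 23.0.

log K = 23.0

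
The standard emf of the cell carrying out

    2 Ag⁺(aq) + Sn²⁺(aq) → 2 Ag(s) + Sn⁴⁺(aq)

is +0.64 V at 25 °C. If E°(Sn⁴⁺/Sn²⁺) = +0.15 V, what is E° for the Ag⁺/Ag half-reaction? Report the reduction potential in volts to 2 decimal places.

+0.79 V

In the reaction as written the Ag⁺/Ag couple is reduced (cathode) and Sn⁴⁺/Sn²⁺ is oxidized (anode), so E°cell = E°(Ag⁺/Ag) − E°(Sn⁴⁺/Sn²⁺).
E°(Ag⁺/Ag) = E°cell + E°(anode) = +0.64 + (+0.15) = +0.79 V.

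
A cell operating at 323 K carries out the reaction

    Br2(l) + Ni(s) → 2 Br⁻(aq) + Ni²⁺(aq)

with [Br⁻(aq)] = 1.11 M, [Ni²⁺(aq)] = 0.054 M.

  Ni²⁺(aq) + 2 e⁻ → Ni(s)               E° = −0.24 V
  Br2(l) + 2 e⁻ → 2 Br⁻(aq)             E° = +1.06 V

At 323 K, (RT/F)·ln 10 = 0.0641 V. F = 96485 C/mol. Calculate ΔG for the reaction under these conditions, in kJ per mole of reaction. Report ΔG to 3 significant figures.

−258 kJ/mol

With Br₂/Br⁻ reduced at the cathode, E°cell = +1.06 − (−0.24) = +1.30 V and n = 2.
Q = [Br⁻(aq)]^2·[Ni²⁺(aq)] = 0.0665, so log Q = −1.177 and E = +1.30 − (0.0641/2)(−1.177) = +1.3377 V.
Then ΔG = −nFE = −2 × 96485 × +1.3377 J/mol = −258 kJ/mol.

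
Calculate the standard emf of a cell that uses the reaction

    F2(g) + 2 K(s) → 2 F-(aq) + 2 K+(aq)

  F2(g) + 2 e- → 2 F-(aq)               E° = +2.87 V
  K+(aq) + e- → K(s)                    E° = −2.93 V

F2(g) gains electrons, so the F₂/F⁻ couple is the cathode; the K⁺/K couple is the anode.
E°cell = E°(cathode) − E°(anode) = +2.87 − (−2.93) = +5.80 V.
The positive value indicates the reaction is spontaneous as written.

+5.80 V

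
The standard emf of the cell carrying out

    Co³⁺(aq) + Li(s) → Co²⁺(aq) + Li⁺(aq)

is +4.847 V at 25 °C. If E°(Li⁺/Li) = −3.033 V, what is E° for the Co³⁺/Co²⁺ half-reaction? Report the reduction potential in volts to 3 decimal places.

In the reaction as written the Co³⁺/Co²⁺ couple is reduced (cathode) and Li⁺/Li is oxidized (anode), so E°cell = E°(Co³⁺/Co²⁺) − E°(Li⁺/Li).
E°(Co³⁺/Co²⁺) = E°cell + E°(anode) = +4.847 + (−3.033) = +1.814 V.

+1.814 V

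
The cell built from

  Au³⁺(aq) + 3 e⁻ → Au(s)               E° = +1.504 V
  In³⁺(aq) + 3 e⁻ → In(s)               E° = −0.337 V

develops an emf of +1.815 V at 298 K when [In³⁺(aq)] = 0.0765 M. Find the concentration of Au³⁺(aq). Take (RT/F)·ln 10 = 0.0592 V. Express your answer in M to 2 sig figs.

With Au³⁺/Au at the cathode and In³⁺/In at the anode, E°cell = +1.504 − (−0.337) = +1.841 V (n = 3).
From the Nernst equation, log Q = n(E° − E)/0.0592 = 3·(+1.841 − (+1.815))/0.0592 = 1.318.
For Au³⁺(aq) + In(s) → Au(s) + In³⁺(aq), the reaction quotient is Q = [In³⁺(aq)] / [Au³⁺(aq)].
Isolating [Au³⁺(aq)] in Q = 10^{1.318} yields log [Au³⁺(aq)] = −2.434, i.e. 0.0037 M.

0.0037 M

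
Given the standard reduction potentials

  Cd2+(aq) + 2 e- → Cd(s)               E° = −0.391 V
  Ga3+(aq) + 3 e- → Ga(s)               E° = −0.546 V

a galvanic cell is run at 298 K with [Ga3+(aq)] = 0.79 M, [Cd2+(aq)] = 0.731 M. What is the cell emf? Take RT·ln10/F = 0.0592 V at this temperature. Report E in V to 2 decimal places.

+0.15 V

Cd²⁺/Cd is reduced (cathode, E° = −0.391 V) and Ga³⁺/Ga is oxidized (anode).
E°cell = −0.391 − (−0.546) = +0.155 V, with n = 6 electrons transferred.
The balanced reaction is 3 Cd2+(aq) + 2 Ga(s) → 3 Cd(s) + 2 Ga3+(aq), so Q = [Ga3+(aq)]^2 / [Cd2+(aq)]^3 = 1.6 and log Q = 0.204.
Applying E = E° − (RT ln10/nF)·log Q gives +0.155 − (0.0592/6)(0.204) = +0.15 V.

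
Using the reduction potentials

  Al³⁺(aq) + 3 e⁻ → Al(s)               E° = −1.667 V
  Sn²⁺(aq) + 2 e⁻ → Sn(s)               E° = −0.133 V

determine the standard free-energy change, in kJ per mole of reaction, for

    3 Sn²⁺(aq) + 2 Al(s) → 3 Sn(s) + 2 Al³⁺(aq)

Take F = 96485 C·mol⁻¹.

−888 kJ/mol

In the reaction as written Sn²⁺(aq) is reduced, so the Sn²⁺/Sn couple is the cathode and Al³⁺/Al is the anode.
E°cell = −0.133 − (−1.667) = +1.534 V; balancing electrons gives n = 6.
ΔG° = −nFE°cell = −(6)(96485)(+1.534) J/mol = −888 kJ/mol.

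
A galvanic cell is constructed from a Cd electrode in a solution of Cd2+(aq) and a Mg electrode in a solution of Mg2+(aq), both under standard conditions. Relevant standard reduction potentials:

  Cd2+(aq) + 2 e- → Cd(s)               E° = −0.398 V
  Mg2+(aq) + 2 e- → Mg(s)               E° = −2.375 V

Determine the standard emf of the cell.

+1.977 V

The Cd²⁺/Cd couple has the higher E°, so Cd ion is reduced (cathode) and Mg is oxidized (anode).
E°cell = E°(cathode) − E°(anode) = −0.398 − (−2.375) = +1.977 V.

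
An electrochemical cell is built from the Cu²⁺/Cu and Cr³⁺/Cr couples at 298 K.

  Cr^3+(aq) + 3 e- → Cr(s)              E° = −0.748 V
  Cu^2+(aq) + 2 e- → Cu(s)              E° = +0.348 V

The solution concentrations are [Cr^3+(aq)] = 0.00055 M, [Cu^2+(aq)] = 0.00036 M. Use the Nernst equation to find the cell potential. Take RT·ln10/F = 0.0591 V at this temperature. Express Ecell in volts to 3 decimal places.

The Cu²⁺/Cu couple has the more positive E°, so it is the cathode; Cr³⁺/Cr is the anode.
E°cell = +0.348 − (−0.748) = +1.096 V, with n = 6 electrons transferred.
For the overall reaction 3 Cu^2+(aq) + 2 Cr(s) → 3 Cu(s) + 2 Cr^3+(aq), Q = [Cr^3+(aq)]^2 / [Cu^2+(aq)]^3 = 6.48×10^3, giving log Q = 3.812.
Applying E = E° − (RT ln10/nF)·log Q gives +1.096 − (0.0591/6)(3.812) = +1.058 V.

+1.058 V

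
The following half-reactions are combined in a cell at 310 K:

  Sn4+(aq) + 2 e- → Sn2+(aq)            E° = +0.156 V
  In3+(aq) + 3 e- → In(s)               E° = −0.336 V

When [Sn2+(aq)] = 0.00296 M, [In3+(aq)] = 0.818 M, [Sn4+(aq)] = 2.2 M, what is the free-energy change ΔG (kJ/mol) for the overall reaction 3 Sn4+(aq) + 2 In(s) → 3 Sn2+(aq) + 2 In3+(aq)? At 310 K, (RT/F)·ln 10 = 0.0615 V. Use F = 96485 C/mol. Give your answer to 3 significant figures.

With Sn⁴⁺/Sn²⁺ reduced at the cathode, E°cell = +0.156 − (−0.336) = +0.492 V and n = 6.
Here Q = ([Sn2+(aq)]^3·[In3+(aq)]^2) / [Sn4+(aq)]^3 = 1.63×10^−9 (log Q = −8.788), giving E = +0.492 − (0.0615/6)·(−8.788) = +0.5821 V.
Finally ΔG = −nFE = −(6)(96485 C/mol)(+0.5821 V) = −337 kJ/mol.

−337 kJ/mol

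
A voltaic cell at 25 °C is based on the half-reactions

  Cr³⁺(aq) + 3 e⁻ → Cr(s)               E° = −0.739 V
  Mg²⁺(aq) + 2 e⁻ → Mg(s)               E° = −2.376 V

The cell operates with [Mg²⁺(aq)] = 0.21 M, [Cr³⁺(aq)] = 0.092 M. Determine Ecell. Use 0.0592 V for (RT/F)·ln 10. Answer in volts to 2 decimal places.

Since E°(Cr³⁺/Cr) > E°(Mg²⁺/Mg), Cr³⁺/Cr serves as the cathode.
E°cell = E°cat − E°an = −0.739 − (−2.376) = +1.637 V; n = 6.
For the overall reaction 2 Cr³⁺(aq) + 3 Mg(s) → 2 Cr(s) + 3 Mg²⁺(aq), Q = [Mg²⁺(aq)]^3 / [Cr³⁺(aq)]^2 = 1.09, giving log Q = 0.039.
By the Nernst equation, E = +1.637 − (0.0592/6)·(0.039) = +1.64 V.

+1.64 V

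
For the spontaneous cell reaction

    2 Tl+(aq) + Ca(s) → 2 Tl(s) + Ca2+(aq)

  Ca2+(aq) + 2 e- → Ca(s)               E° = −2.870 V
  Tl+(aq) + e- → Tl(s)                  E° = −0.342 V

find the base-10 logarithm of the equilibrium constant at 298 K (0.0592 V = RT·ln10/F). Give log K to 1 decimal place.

log K = 85.4

The Tl⁺/Tl couple is reduced (cathode); E°cell = −0.342 − (−2.870) = +2.528 V with n = 2.
At equilibrium E = 0, so log K = nE°cell / 0.0592 = (2)(+2.528) / 0.0592 = 85.4.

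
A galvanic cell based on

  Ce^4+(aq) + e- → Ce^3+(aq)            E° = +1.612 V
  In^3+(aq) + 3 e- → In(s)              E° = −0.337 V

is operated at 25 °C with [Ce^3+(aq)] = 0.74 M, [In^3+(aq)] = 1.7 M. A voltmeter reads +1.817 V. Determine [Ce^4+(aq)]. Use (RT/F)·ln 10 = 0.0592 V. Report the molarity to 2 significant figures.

Ce⁴⁺/Ce³⁺ is the cathode (higher E°); E°cell = +1.612 − (−0.337) = +1.949 V with n = 3.
From the Nernst equation, log Q = n(E° − E)/0.0592 = 3·(+1.949 − (+1.817))/0.0592 = 6.689.
Balancing electrons gives 3 Ce^4+(aq) + In(s) → 3 Ce^3+(aq) + In^3+(aq); thus Q = ([Ce^3+(aq)]^3·[In^3+(aq)]) / [Ce^4+(aq)]^3.
Isolating [Ce^4+(aq)] in Q = 10^{6.689} yields log [Ce^4+(aq)] = −2.284, i.e. 0.0052 M.

0.0052 M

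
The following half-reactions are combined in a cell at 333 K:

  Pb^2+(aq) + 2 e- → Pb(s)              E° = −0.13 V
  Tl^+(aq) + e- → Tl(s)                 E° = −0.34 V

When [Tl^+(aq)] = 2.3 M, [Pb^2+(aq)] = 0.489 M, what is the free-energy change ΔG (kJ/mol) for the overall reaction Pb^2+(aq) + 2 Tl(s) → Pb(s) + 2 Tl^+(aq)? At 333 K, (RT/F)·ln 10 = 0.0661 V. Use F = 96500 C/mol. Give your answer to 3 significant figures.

−33.9 kJ/mol

With Pb²⁺/Pb reduced at the cathode, E°cell = −0.13 − (−0.34) = +0.21 V and n = 2.
Here Q = [Tl^+(aq)]^2 / [Pb^2+(aq)] = 10.8 (log Q = 1.034), giving E = +0.21 − (0.0661/2)·(1.034) = +0.1758 V.
Finally ΔG = −nFE = −(2)(96500 C/mol)(+0.1758 V) = −33.9 kJ/mol.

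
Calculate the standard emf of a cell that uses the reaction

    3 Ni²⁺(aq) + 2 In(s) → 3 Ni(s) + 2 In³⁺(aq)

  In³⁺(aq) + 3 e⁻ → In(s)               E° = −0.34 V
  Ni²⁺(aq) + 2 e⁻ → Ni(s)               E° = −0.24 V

+0.10 V

Ni²⁺(aq) gains electrons, so the Ni²⁺/Ni couple is the cathode; the In³⁺/In couple is the anode.
E°cell = E°(cathode) − E°(anode) = −0.24 − (−0.34) = +0.10 V.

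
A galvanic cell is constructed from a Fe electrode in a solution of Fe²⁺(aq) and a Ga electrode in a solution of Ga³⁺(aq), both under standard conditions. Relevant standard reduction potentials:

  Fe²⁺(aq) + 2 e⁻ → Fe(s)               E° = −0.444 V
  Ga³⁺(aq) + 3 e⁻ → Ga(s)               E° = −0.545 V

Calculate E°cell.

The Fe²⁺/Fe couple has the higher E°, so Fe ion is reduced (cathode) and Ga is oxidized (anode).
E°cell = E°(cathode) − E°(anode) = −0.444 − (−0.545) = +0.101 V.

+0.101 V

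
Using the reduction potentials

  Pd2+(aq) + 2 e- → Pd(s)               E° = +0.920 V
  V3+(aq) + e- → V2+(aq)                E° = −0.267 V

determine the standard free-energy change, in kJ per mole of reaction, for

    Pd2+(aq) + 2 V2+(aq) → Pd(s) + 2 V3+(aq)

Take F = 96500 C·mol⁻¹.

In the reaction as written Pd2+(aq) is reduced, so the Pd²⁺/Pd couple is the cathode and V³⁺/V²⁺ is the anode.
E°cell = +0.920 − (−0.267) = +1.187 V; balancing electrons gives n = 2.
ΔG° = −nFE°cell = −(2)(96500)(+1.187) J/mol = −229 kJ/mol.

−229 kJ/mol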